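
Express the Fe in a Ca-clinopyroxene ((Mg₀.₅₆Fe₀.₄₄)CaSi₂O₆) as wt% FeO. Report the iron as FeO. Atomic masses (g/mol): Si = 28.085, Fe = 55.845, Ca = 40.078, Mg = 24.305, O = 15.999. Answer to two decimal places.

M((Mg₀.₅₆Fe₀.₄₄)CaSi₂O₆) = 230.425 g/mol; M(FeO) = 71.844 g/mol.
Moles FeO per formula unit = 0.44 Fe ÷ 1 = 0.4400.
FeO fraction = (0.4400 × 71.844) / 230.425 = 31.611/230.425 = 0.1372.

13.72 wt%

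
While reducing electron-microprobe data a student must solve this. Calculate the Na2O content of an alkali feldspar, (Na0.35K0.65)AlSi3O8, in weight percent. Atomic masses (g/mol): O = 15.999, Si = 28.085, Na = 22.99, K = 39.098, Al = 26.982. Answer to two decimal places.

M((Na0.35K0.65)AlSi3O8) = 272.689 g/mol; M(Na2O) = 61.979 g/mol.
Moles Na2O per formula unit = 0.35 Na ÷ 2 = 0.1750.
Na2O fraction = (0.1750 × 61.979) / 272.689 = 10.846/272.689 = 0.0398.

3.98 wt%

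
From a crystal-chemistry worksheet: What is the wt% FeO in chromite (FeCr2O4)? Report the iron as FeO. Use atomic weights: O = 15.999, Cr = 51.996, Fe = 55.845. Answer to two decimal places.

Formula mass = 223.833 g/mol.
1 Fe → 1.0000 mol FeO per formula unit; M(FeO) = 71.844, so FeO mass = 71.844 g.
71.844/223.833 × 100 = 32.10 wt%.

32.10 wt%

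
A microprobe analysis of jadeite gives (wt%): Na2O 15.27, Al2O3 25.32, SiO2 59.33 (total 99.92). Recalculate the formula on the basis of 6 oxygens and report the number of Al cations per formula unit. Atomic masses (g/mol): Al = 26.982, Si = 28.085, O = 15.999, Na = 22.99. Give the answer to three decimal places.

1.005 Al apfu

15.27 wt% Na2O ÷ 61.979 g/mol = 0.24637 mol, giving 0.49274 Na and 0.24637 O.
25.32 wt% Al2O3 ÷ 101.961 g/mol = 0.24833 mol, giving 0.49666 Al and 0.74499 O.
59.33 wt% SiO2 ÷ 60.083 g/mol = 0.98747 mol, giving 0.98747 Si and 1.97494 O.
Oxygen sums to 2.96630; scaling by 6/2.96630 = 2.02272 puts the formula on 6 O.
Al: 0.49666 × 2.02272 = 1.005 atoms per formula unit.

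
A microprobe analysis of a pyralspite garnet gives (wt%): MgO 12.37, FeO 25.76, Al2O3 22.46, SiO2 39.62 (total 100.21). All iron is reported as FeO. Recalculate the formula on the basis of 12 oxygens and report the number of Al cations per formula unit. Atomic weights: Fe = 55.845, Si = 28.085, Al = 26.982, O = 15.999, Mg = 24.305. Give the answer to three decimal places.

1.999 Al apfu

MgO: 12.37/40.304 = 0.30692 mol → 0.30692 mol Mg, 0.30692 mol O.
FeO: 25.76/71.844 = 0.35855 mol → 0.35855 mol Fe, 0.35855 mol O.
Al2O3: 22.46/101.961 = 0.22028 mol → 0.44056 mol Al, 0.66084 mol O.
SiO2: 39.62/60.083 = 0.65942 mol → 0.65942 mol Si, 1.31884 mol O.
Total oxygen = 2.64515 mol. Normalization factor = 12/2.64515 = 4.53660.
Al per 12 O = 0.44056 × 4.53660 = 1.999.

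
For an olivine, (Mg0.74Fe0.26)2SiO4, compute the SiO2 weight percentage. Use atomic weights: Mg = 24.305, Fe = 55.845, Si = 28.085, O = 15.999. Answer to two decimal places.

38.25 wt%

Molar mass of (Mg0.74Fe0.26)2SiO4 = 1.48*24.305 + 0.52*55.845 + 1*28.085 + 4*15.999 = 157.092 g/mol.
Each formula unit contains 1 Si, equivalent to 1/1 = 1.0000 mol SiO2.
M(SiO2) = 1×28.085 + 2×15.999 = 60.083 g/mol.
Mass of SiO2 per formula unit = 1.0000 × 60.083 = 60.083 g.
SiO2 wt% = 60.083 / 157.092 × 100 = 38.25%.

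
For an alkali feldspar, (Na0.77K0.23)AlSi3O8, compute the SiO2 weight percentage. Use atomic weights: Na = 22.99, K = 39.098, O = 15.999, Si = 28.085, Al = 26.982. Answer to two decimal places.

67.78 wt%

Formula mass = 265.924 g/mol.
3 Si → 3.0000 mol SiO2 per formula unit; M(SiO2) = 60.083, so SiO2 mass = 180.249 g.
180.249/265.924 × 100 = 67.78 wt%.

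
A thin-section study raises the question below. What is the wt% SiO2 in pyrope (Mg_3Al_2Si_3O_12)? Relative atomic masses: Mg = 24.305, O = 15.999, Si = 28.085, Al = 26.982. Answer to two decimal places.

44.71 wt%

M(Mg_3Al_2Si_3O_12) = 403.122 g/mol; M(SiO2) = 60.083 g/mol.
Moles SiO2 per formula unit = 3 Si ÷ 1 = 3.0000.
SiO2 fraction = (3.0000 × 60.083) / 403.122 = 180.249/403.122 = 0.4471.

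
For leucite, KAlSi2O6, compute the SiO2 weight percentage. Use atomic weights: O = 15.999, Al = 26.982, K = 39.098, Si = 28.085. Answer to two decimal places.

55.06 wt%

Molar mass of KAlSi2O6 = 1*39.098 + 1*26.982 + 2*28.085 + 6*15.999 = 218.244 g/mol.
Each formula unit contains 2 Si, equivalent to 2/1 = 2.0000 mol SiO2.
M(SiO2) = 1×28.085 + 2×15.999 = 60.083 g/mol.
Mass of SiO2 per formula unit = 2.0000 × 60.083 = 120.166 g.
SiO2 wt% = 120.166 / 218.244 × 100 = 55.06%.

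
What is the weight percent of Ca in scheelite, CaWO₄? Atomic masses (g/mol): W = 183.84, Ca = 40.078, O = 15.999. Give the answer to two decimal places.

M(CaWO₄) = 287.914 g/mol.
Ca contributes 1 × 40.078 = 40.078 g per mole.
40.078/287.914 = 0.1392 → 13.92%.

13.92 mass %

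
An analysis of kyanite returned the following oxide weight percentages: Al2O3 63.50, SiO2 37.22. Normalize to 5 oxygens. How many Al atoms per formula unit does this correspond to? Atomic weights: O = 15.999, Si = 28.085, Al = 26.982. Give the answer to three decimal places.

2.004 Al apfu

Al2O3 (M=101.961): mol = 0.62279; Al = 1.24558, O = 1.86837.
SiO2 (M=60.083): mol = 0.61948; Si = 0.61948, O = 1.23896.
ΣO = 3.10733; factor = 5/ΣO = 1.60910.
Al apfu = 1.24558 × 1.60910 = 2.004.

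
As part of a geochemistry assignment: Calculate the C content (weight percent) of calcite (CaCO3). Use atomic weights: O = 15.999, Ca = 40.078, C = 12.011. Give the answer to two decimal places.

M(CaCO3) = 100.086 g/mol.
C contributes 1 × 12.011 = 12.011 g per mole.
12.011/100.086 = 0.1200 → 12.00%.

12.00 weight percent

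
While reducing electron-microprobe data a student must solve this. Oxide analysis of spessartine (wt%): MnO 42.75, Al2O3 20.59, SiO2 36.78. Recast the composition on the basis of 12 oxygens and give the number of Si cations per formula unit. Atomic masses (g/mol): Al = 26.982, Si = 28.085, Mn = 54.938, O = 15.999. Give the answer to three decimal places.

3.020 Si apfu

42.75 wt% MnO ÷ 70.937 g/mol = 0.60265 mol, giving 0.60265 Mn and 0.60265 O.
20.59 wt% Al2O3 ÷ 101.961 g/mol = 0.20194 mol, giving 0.40388 Al and 0.60582 O.
36.78 wt% SiO2 ÷ 60.083 g/mol = 0.61215 mol, giving 0.61215 Si and 1.22430 O.
Oxygen sums to 2.43277; scaling by 12/2.43277 = 4.93265 puts the formula on 12 O.
Si: 0.61215 × 4.93265 = 3.020 atoms per formula unit.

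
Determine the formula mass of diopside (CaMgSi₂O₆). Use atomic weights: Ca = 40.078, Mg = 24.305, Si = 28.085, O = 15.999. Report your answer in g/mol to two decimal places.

M = 1×40.078 + 1×24.305 + 2×28.085 + 6×15.999

216.55 g/mol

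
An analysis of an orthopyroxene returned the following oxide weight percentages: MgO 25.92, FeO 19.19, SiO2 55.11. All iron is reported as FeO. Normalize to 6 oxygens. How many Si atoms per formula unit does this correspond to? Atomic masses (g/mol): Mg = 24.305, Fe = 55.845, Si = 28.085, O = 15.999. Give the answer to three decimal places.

MgO: 25.92/40.304 = 0.64311 mol → 0.64311 mol Mg, 0.64311 mol O.
FeO: 19.19/71.844 = 0.26711 mol → 0.26711 mol Fe, 0.26711 mol O.
SiO2: 55.11/60.083 = 0.91723 mol → 0.91723 mol Si, 1.83446 mol O.
Total oxygen = 2.74468 mol. Normalization factor = 6/2.74468 = 2.18605.
Si per 6 O = 0.91723 × 2.18605 = 2.005.

2.005 Si apfu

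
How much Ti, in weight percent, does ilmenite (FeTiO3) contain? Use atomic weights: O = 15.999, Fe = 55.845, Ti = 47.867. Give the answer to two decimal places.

31.55 weight percent

Molar mass of FeTiO3: 1*55.845 + 1*47.867 + 3*15.999 = 151.709 g/mol.
Mass of Ti per formula unit: 1 × 47.867 = 47.867 g.
Weight fraction Ti = 47.867 / 151.709 = 0.3155.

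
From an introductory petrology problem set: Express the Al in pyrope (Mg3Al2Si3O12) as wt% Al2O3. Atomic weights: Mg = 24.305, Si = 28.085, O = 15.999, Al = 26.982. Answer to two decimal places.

25.29 wt%

Molar mass of Mg3Al2Si3O12 = 3×24.305 + 2×26.982 + 3×28.085 + 12×15.999 = 403.122 g/mol.
Each formula unit contains 2 Al, equivalent to 2/2 = 1.0000 mol Al2O3.
M(Al2O3) = 2×26.982 + 3×15.999 = 101.961 g/mol.
Mass of Al2O3 per formula unit = 1.0000 × 101.961 = 101.961 g.
Al2O3 wt% = 101.961 / 403.122 × 100 = 25.29%.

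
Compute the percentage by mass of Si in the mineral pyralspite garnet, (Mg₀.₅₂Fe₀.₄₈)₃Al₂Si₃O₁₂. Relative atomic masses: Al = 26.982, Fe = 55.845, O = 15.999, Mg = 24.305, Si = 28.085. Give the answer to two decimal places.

18.78 weight percent

Molar mass of (Mg₀.₅₂Fe₀.₄₈)₃Al₂Si₃O₁₂: 1.56×24.305 + 1.44×55.845 + 2×26.982 + 3×28.085 + 12×15.999 = 448.540 g/mol.
Mass of Si per formula unit: 3 × 28.085 = 84.255 g.
Weight fraction Si = 84.255 / 448.540 = 0.1878.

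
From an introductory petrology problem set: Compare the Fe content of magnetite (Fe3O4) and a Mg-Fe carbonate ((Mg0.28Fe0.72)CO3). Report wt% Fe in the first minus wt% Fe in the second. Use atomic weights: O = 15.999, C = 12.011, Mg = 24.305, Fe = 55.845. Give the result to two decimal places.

M(Fe3O4) = 231.531 g/mol, so wt% Fe = 167.535/231.531 × 100 = 72.36%.
M((Mg0.28Fe0.72)CO3) = 107.022 g/mol, so wt% Fe = 40.208/107.022 × 100 = 37.57%.
72.36 − 37.57 = 34.79 pp.

34.79 percentage points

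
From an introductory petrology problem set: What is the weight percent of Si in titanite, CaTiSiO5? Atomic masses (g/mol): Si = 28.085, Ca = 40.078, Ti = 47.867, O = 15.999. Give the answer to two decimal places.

M(CaTiSiO5) = 196.025 g/mol.
Si contributes 1 × 28.085 = 28.085 g per mole.
28.085/196.025 = 0.1433 → 14.33%.

14.33 wt%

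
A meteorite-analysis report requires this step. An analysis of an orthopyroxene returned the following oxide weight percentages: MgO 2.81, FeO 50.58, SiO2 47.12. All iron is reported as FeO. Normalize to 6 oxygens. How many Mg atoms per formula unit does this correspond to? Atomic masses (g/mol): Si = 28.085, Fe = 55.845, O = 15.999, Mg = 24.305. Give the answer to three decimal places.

2.81 wt% MgO ÷ 40.304 g/mol = 0.06972 mol, giving 0.06972 Mg and 0.06972 O.
50.58 wt% FeO ÷ 71.844 g/mol = 0.70403 mol, giving 0.70403 Fe and 0.70403 O.
47.12 wt% SiO2 ÷ 60.083 g/mol = 0.78425 mol, giving 0.78425 Si and 1.56850 O.
Oxygen sums to 2.34225; scaling by 6/2.34225 = 2.56164 puts the formula on 6 O.
Mg: 0.06972 × 2.56164 = 0.179 atoms per formula unit.

0.179 Mg apfu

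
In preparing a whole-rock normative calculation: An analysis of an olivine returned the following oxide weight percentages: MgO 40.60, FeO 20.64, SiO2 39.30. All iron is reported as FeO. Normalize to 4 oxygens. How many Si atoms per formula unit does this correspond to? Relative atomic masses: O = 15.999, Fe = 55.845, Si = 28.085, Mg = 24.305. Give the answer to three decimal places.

MgO (M=40.304): mol = 1.00734; Mg = 1.00734, O = 1.00734.
FeO (M=71.844): mol = 0.28729; Fe = 0.28729, O = 0.28729.
SiO2 (M=60.083): mol = 0.65410; Si = 0.65410, O = 1.30820.
ΣO = 2.60283; factor = 4/ΣO = 1.53679.
Si apfu = 0.65410 × 1.53679 = 1.005.

1.005 Si apfu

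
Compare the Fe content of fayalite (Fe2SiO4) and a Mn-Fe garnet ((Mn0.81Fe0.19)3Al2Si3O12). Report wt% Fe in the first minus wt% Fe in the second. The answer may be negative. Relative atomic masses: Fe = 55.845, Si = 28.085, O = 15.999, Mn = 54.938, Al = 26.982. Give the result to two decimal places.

48.39 percentage points

M(Fe2SiO4) = 203.771 g/mol, so wt% Fe = 111.690/203.771 × 100 = 54.81%.
M((Mn0.81Fe0.19)3Al2Si3O12) = 495.538 g/mol, so wt% Fe = 31.832/495.538 × 100 = 6.42%.
54.81 − 6.42 = 48.39 pp.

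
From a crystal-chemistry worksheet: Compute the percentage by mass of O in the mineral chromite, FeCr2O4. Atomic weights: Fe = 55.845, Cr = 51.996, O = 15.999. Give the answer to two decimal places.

M(FeCr2O4) = 223.833 g/mol.
O contributes 4 × 15.999 = 63.996 g per mole.
63.996/223.833 = 0.2859 → 28.59%.

28.59 wt%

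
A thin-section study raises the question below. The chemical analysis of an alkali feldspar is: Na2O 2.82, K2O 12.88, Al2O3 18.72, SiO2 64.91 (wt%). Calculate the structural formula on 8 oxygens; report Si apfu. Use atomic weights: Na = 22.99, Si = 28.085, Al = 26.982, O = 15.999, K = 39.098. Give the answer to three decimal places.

2.987 Si apfu

2.82 wt% Na2O ÷ 61.979 g/mol = 0.04550 mol, giving 0.09100 Na and 0.04550 O.
12.88 wt% K2O ÷ 94.195 g/mol = 0.13674 mol, giving 0.27348 K and 0.13674 O.
18.72 wt% Al2O3 ÷ 101.961 g/mol = 0.18360 mol, giving 0.36720 Al and 0.55080 O.
64.91 wt% SiO2 ÷ 60.083 g/mol = 1.08034 mol, giving 1.08034 Si and 2.16068 O.
Oxygen sums to 2.89372; scaling by 8/2.89372 = 2.76461 puts the formula on 8 O.
Si: 1.08034 × 2.76461 = 2.987 atoms per formula unit.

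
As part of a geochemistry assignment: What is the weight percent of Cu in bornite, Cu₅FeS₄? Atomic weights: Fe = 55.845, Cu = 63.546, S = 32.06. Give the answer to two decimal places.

63.32 mass %

Formula mass = 5*63.546 + 1*55.845 + 4*32.06 = 501.815 g/mol, of which 317.730 g is Cu.
So Cu makes up 317.730/501.815 = 0.6332 of the mass, i.e. 63.32%.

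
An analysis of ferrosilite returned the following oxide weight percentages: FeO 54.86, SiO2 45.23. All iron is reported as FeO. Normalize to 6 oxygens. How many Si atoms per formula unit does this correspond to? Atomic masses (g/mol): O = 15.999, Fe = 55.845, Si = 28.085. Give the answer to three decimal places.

54.86 wt% FeO ÷ 71.844 g/mol = 0.76360 mol, giving 0.76360 Fe and 0.76360 O.
45.23 wt% SiO2 ÷ 60.083 g/mol = 0.75279 mol, giving 0.75279 Si and 1.50558 O.
Oxygen sums to 2.26918; scaling by 6/2.26918 = 2.64413 puts the formula on 6 O.
Si: 0.75279 × 2.64413 = 1.990 atoms per formula unit.

1.990 Si apfu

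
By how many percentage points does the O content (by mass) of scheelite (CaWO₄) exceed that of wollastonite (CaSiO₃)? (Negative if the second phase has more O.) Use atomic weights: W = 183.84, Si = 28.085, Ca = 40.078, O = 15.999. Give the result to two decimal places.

-19.09 percentage points

First mineral: 63.996 g O in 287.914 g formula = 22.23 wt% O.
Second mineral: 47.997 g O in 116.160 g formula = 41.32 wt% O.
22.23% − 41.32% gives a difference of -19.09 percentage points.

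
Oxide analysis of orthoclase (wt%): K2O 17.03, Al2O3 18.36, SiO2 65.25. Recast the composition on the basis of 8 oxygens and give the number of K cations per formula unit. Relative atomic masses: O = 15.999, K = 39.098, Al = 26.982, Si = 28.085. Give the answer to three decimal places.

1.000 K apfu

K2O (M=94.195): mol = 0.18080; K = 0.36160, O = 0.18080.
Al2O3 (M=101.961): mol = 0.18007; Al = 0.36014, O = 0.54021.
SiO2 (M=60.083): mol = 1.08600; Si = 1.08600, O = 2.17200.
ΣO = 2.89301; factor = 8/ΣO = 2.76529.
K apfu = 0.36160 × 2.76529 = 1.000.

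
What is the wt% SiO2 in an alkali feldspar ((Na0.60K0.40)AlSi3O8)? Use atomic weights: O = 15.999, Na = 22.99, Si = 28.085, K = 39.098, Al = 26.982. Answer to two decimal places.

Molar mass of (Na0.60K0.40)AlSi3O8 = 0.60·22.99 + 0.40·39.098 + 1·26.982 + 3·28.085 + 8·15.999 = 268.662 g/mol.
Each formula unit contains 3 Si, equivalent to 3/1 = 3.0000 mol SiO2.
M(SiO2) = 1×28.085 + 2×15.999 = 60.083 g/mol.
Mass of SiO2 per formula unit = 3.0000 × 60.083 = 180.249 g.
SiO2 wt% = 180.249 / 268.662 × 100 = 67.09%.

67.09 wt%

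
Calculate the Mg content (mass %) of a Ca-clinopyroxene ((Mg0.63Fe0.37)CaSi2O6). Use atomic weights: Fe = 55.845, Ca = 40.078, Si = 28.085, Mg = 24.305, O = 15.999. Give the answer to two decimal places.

6.71 mass %

Molar mass of (Mg0.63Fe0.37)CaSi2O6: 0.63*24.305 + 0.37*55.845 + 1*40.078 + 2*28.085 + 6*15.999 = 228.217 g/mol.
Mass of Mg per formula unit: 0.63 × 24.305 = 15.312 g.
Weight fraction Mg = 15.312 / 228.217 = 0.0671.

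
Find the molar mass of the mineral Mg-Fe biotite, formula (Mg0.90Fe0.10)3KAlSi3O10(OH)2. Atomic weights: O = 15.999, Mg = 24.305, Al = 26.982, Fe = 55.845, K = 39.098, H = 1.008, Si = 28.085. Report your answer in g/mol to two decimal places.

426.72 g/mol

Mg: 2.70 × 24.305 = 65.6235
Fe: 0.30 × 55.845 = 16.7535
K: 1 × 39.098 = 39.0980
Al: 1 × 26.982 = 26.9820
Si: 3 × 28.085 = 84.2550
O: 12 × 15.999 = 191.9880
H: 2 × 1.008 = 2.0160
Summing the contributions gives the formula mass.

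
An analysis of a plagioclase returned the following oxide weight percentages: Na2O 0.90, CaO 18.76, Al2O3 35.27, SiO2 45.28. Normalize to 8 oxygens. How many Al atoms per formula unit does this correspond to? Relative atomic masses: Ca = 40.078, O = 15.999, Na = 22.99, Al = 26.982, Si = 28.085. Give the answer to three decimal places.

1.912 Al apfu

Na2O: 0.90/61.979 = 0.01452 mol → 0.02904 mol Na, 0.01452 mol O.
CaO: 18.76/56.077 = 0.33454 mol → 0.33454 mol Ca, 0.33454 mol O.
Al2O3: 35.27/101.961 = 0.34592 mol → 0.69184 mol Al, 1.03776 mol O.
SiO2: 45.28/60.083 = 0.75362 mol → 0.75362 mol Si, 1.50724 mol O.
Total oxygen = 2.89406 mol. Normalization factor = 8/2.89406 = 2.76428.
Al per 8 O = 0.69184 × 2.76428 = 1.912.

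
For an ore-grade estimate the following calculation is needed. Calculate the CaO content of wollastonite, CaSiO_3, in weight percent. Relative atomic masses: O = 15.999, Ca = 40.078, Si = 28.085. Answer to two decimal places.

Formula mass = 116.160 g/mol.
1 Ca → 1.0000 mol CaO per formula unit; M(CaO) = 56.077, so CaO mass = 56.077 g.
56.077/116.160 × 100 = 48.28 wt%.

48.28 wt%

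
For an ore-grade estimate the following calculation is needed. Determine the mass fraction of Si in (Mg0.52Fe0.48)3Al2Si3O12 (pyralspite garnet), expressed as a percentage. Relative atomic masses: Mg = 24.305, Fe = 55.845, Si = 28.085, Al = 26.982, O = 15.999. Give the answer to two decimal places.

18.78 wt%

Molar mass of (Mg0.52Fe0.48)3Al2Si3O12: 1.56×24.305 + 1.44×55.845 + 2×26.982 + 3×28.085 + 12×15.999 = 448.540 g/mol.
Mass of Si per formula unit: 3 × 28.085 = 84.255 g.
Weight fraction Si = 84.255 / 448.540 = 0.1878.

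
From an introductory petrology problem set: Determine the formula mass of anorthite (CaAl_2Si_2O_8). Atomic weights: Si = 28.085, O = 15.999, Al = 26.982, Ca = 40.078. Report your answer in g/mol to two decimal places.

The formula mass is the sum 1(40.078) + 2(26.982) + 2(28.085) + 8(15.999).

278.20 g/mol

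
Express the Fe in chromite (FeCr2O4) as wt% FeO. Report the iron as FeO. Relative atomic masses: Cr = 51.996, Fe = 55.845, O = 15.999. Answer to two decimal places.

Formula mass = 223.833 g/mol.
1 Fe → 1.0000 mol FeO per formula unit; M(FeO) = 71.844, so FeO mass = 71.844 g.
71.844/223.833 × 100 = 32.10 wt%.

32.10 wt%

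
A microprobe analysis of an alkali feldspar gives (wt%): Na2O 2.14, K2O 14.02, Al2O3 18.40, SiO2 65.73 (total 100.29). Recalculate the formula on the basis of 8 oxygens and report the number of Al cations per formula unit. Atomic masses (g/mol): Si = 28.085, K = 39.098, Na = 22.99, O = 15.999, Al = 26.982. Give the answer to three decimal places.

Na2O: 2.14/61.979 = 0.03453 mol → 0.06906 mol Na, 0.03453 mol O.
K2O: 14.02/94.195 = 0.14884 mol → 0.29768 mol K, 0.14884 mol O.
Al2O3: 18.40/101.961 = 0.18046 mol → 0.36092 mol Al, 0.54138 mol O.
SiO2: 65.73/60.083 = 1.09399 mol → 1.09399 mol Si, 2.18798 mol O.
Total oxygen = 2.91273 mol. Normalization factor = 8/2.91273 = 2.74656.
Al per 8 O = 0.36092 × 2.74656 = 0.991.

0.991 Al apfu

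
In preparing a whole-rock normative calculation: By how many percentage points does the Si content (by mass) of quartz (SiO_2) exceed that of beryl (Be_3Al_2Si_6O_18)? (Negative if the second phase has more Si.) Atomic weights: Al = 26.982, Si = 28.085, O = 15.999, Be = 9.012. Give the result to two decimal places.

Si in SiO_2: molar mass 60.083 g/mol; 1×28.085 = 28.085 g → 46.74 wt%.
Si in Be_3Al_2Si_6O_18: molar mass 537.492 g/mol; 6×28.085 = 168.510 g → 31.35 wt%.
Difference = 46.74 − 31.35 = 15.39 percentage points.

15.39 percentage points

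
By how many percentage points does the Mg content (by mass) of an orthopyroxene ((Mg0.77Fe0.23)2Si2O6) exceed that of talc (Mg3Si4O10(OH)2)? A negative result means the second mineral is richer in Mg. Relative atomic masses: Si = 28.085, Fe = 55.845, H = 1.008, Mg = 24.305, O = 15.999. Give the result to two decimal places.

M((Mg0.77Fe0.23)2Si2O6) = 215.282 g/mol, so wt% Mg = 37.430/215.282 × 100 = 17.39%.
M(Mg3Si4O10(OH)2) = 379.259 g/mol, so wt% Mg = 72.915/379.259 × 100 = 19.23%.
17.39 − 19.23 = -1.84 pp.

-1.84 percentage points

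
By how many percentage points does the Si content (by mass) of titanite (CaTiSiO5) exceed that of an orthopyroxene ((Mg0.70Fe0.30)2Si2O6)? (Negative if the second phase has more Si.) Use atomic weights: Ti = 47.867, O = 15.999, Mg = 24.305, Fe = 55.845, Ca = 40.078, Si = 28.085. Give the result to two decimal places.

-11.24 percentage points

Si in CaTiSiO5: molar mass 196.025 g/mol; 1×28.085 = 28.085 g → 14.33 wt%.
Si in (Mg0.70Fe0.30)2Si2O6: molar mass 219.698 g/mol; 2×28.085 = 56.170 g → 25.57 wt%.
Difference = 14.33 − 25.57 = -11.24 percentage points.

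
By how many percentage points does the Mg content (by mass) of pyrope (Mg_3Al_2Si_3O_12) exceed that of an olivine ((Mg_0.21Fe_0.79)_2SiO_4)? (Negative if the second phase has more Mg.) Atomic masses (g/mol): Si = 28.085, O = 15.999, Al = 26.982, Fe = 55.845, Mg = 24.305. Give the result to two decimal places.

M(Mg_3Al_2Si_3O_12) = 403.122 g/mol, so wt% Mg = 72.915/403.122 × 100 = 18.09%.
M((Mg_0.21Fe_0.79)_2SiO_4) = 190.524 g/mol, so wt% Mg = 10.208/190.524 × 100 = 5.36%.
18.09 − 5.36 = 12.73 pp.

12.73 percentage points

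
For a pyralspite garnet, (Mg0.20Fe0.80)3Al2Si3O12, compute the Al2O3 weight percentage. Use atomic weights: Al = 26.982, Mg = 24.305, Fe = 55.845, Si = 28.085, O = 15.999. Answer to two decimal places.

Molar mass of (Mg0.20Fe0.80)3Al2Si3O12 = 0.60×24.305 + 2.40×55.845 + 2×26.982 + 3×28.085 + 12×15.999 = 478.818 g/mol.
Each formula unit contains 2 Al, equivalent to 2/2 = 1.0000 mol Al2O3.
M(Al2O3) = 2×26.982 + 3×15.999 = 101.961 g/mol.
Mass of Al2O3 per formula unit = 1.0000 × 101.961 = 101.961 g.
Al2O3 wt% = 101.961 / 478.818 × 100 = 21.29%.

21.29 wt%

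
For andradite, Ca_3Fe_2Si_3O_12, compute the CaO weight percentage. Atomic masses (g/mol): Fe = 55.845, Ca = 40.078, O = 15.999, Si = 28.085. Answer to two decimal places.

Formula mass = 508.167 g/mol.
3 Ca → 3.0000 mol CaO per formula unit; M(CaO) = 56.077, so CaO mass = 168.231 g.
168.231/508.167 × 100 = 33.11 wt%.

33.11 wt%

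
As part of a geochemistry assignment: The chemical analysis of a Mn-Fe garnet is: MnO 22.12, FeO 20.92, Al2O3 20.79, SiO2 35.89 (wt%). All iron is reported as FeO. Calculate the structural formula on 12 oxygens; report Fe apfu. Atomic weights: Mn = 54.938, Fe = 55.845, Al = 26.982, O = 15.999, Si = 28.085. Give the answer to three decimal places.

MnO (M=70.937): mol = 0.31183; Mn = 0.31183, O = 0.31183.
FeO (M=71.844): mol = 0.29119; Fe = 0.29119, O = 0.29119.
Al2O3 (M=101.961): mol = 0.20390; Al = 0.40780, O = 0.61170.
SiO2 (M=60.083): mol = 0.59734; Si = 0.59734, O = 1.19468.
ΣO = 2.40940; factor = 12/ΣO = 4.98049.
Fe apfu = 0.29119 × 4.98049 = 1.450.

1.450 Fe apfu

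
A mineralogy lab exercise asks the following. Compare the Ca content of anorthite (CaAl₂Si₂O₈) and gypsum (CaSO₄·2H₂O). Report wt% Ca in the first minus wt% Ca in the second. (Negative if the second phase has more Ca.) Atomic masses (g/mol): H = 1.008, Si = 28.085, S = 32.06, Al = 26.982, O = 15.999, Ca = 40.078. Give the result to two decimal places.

First mineral: 40.078 g Ca in 278.204 g formula = 14.41 wt% Ca.
Second mineral: 40.078 g Ca in 172.164 g formula = 23.28 wt% Ca.
14.41% − 23.28% gives a difference of -8.87 percentage points.

-8.87 percentage points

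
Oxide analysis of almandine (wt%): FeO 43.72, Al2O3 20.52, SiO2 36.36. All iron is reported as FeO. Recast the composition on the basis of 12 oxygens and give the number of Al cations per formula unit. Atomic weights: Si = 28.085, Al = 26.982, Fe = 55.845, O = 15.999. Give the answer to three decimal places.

1.994 Al apfu

43.72 wt% FeO ÷ 71.844 g/mol = 0.60854 mol, giving 0.60854 Fe and 0.60854 O.
20.52 wt% Al2O3 ÷ 101.961 g/mol = 0.20125 mol, giving 0.40250 Al and 0.60375 O.
36.36 wt% SiO2 ÷ 60.083 g/mol = 0.60516 mol, giving 0.60516 Si and 1.21032 O.
Oxygen sums to 2.42261; scaling by 12/2.42261 = 4.95334 puts the formula on 12 O.
Al: 0.40250 × 4.95334 = 1.994 atoms per formula unit.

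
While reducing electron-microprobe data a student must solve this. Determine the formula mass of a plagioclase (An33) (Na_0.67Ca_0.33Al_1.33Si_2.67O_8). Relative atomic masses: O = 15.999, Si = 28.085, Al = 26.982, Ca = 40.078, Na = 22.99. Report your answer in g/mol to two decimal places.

M = 0.67·22.99 + 0.33·40.078 + 1.33·26.982 + 2.67·28.085 + 8·15.999

267.49 g/mol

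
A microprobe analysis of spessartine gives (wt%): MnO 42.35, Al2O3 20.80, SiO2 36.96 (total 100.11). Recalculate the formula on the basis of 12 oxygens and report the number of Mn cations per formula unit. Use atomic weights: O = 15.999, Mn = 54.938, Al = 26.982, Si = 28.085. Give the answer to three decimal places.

MnO (M=70.937): mol = 0.59701; Mn = 0.59701, O = 0.59701.
Al2O3 (M=101.961): mol = 0.20400; Al = 0.40800, O = 0.61200.
SiO2 (M=60.083): mol = 0.61515; Si = 0.61515, O = 1.23030.
ΣO = 2.43931; factor = 12/ΣO = 4.91942.
Mn apfu = 0.59701 × 4.91942 = 2.937.

2.937 Mn apfu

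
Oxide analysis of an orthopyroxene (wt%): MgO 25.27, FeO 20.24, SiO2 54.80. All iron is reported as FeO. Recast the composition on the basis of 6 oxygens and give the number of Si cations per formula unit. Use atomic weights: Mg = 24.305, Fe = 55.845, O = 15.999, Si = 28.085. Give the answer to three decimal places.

25.27 wt% MgO ÷ 40.304 g/mol = 0.62698 mol, giving 0.62698 Mg and 0.62698 O.
20.24 wt% FeO ÷ 71.844 g/mol = 0.28172 mol, giving 0.28172 Fe and 0.28172 O.
54.80 wt% SiO2 ÷ 60.083 g/mol = 0.91207 mol, giving 0.91207 Si and 1.82414 O.
Oxygen sums to 2.73284; scaling by 6/2.73284 = 2.19552 puts the formula on 6 O.
Si: 0.91207 × 2.19552 = 2.002 atoms per formula unit.

2.002 Si apfu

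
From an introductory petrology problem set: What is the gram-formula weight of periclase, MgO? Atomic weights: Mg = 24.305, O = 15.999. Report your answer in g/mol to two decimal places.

M = 1(24.305) + 1(15.999)

40.30 g/mol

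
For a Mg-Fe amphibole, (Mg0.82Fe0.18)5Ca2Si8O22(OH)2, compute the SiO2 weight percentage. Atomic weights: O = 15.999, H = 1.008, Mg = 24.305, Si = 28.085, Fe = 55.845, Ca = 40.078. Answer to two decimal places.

57.17 wt%

Formula mass = 840.739 g/mol.
8 Si → 8.0000 mol SiO2 per formula unit; M(SiO2) = 60.083, so SiO2 mass = 480.664 g.
480.664/840.739 × 100 = 57.17 wt%.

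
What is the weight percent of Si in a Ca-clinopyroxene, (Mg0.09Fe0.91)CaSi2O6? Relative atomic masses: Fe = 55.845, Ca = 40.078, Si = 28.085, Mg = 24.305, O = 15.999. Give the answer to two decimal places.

22.90 wt%

Molar mass of (Mg0.09Fe0.91)CaSi2O6: 0.09×24.305 + 0.91×55.845 + 1×40.078 + 2×28.085 + 6×15.999 = 245.248 g/mol.
Mass of Si per formula unit: 2 × 28.085 = 56.170 g.
Weight fraction Si = 56.170 / 245.248 = 0.2290.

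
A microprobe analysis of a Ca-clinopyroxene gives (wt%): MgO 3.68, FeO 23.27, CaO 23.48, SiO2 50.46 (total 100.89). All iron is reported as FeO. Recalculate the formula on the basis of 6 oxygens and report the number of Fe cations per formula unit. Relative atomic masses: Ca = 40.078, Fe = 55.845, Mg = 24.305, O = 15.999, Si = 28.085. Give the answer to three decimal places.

MgO (M=40.304): mol = 0.09131; Mg = 0.09131, O = 0.09131.
FeO (M=71.844): mol = 0.32390; Fe = 0.32390, O = 0.32390.
CaO (M=56.077): mol = 0.41871; Ca = 0.41871, O = 0.41871.
SiO2 (M=60.083): mol = 0.83984; Si = 0.83984, O = 1.67968.
ΣO = 2.51360; factor = 6/ΣO = 2.38701.
Fe apfu = 0.32390 × 2.38701 = 0.773.

0.773 Fe apfu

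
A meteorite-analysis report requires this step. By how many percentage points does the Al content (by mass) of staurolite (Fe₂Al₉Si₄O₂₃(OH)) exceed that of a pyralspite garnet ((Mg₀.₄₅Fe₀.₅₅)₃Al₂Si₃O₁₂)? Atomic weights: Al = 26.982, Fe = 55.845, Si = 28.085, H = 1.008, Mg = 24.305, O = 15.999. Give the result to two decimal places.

M(Fe₂Al₉Si₄O₂₃(OH)) = 851.852 g/mol, so wt% Al = 242.838/851.852 × 100 = 28.51%.
M((Mg₀.₄₅Fe₀.₅₅)₃Al₂Si₃O₁₂) = 455.163 g/mol, so wt% Al = 53.964/455.163 × 100 = 11.86%.
28.51 − 11.86 = 16.65 pp.

16.65 percentage points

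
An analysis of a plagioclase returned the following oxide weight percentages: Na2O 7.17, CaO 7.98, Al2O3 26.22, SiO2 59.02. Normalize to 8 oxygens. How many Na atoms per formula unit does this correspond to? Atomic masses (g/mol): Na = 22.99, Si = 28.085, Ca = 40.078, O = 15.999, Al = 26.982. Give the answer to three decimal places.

Na2O: 7.17/61.979 = 0.11568 mol → 0.23136 mol Na, 0.11568 mol O.
CaO: 7.98/56.077 = 0.14230 mol → 0.14230 mol Ca, 0.14230 mol O.
Al2O3: 26.22/101.961 = 0.25716 mol → 0.51432 mol Al, 0.77148 mol O.
SiO2: 59.02/60.083 = 0.98231 mol → 0.98231 mol Si, 1.96462 mol O.
Total oxygen = 2.99408 mol. Normalization factor = 8/2.99408 = 2.67194.
Na per 8 O = 0.23136 × 2.67194 = 0.618.

0.618 Na apfu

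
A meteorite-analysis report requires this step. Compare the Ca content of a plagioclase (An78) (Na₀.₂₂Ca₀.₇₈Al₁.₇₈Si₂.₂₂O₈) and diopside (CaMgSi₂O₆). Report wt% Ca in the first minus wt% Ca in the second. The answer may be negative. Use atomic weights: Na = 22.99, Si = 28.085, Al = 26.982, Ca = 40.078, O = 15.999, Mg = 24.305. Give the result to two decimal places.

First mineral: 31.261 g Ca in 274.687 g formula = 11.38 wt% Ca.
Second mineral: 40.078 g Ca in 216.547 g formula = 18.51 wt% Ca.
11.38% − 18.51% gives a difference of -7.13 percentage points.

-7.13 percentage points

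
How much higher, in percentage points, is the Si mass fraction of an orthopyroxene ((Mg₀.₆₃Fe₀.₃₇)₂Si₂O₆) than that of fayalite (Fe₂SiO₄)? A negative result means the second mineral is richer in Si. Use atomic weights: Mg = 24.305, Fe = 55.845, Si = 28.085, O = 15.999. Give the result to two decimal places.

M((Mg₀.₆₃Fe₀.₃₇)₂Si₂O₆) = 224.114 g/mol, so wt% Si = 56.170/224.114 × 100 = 25.06%.
M(Fe₂SiO₄) = 203.771 g/mol, so wt% Si = 28.085/203.771 × 100 = 13.78%.
25.06 − 13.78 = 11.28 pp.

11.28 percentage points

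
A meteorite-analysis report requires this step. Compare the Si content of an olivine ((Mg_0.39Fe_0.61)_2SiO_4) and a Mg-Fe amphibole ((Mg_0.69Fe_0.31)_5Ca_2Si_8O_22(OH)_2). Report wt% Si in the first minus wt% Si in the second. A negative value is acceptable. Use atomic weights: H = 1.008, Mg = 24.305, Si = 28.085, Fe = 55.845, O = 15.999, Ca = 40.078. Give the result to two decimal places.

-10.41 percentage points

First mineral: 28.085 g Si in 179.170 g formula = 15.68 wt% Si.
Second mineral: 224.680 g Si in 861.240 g formula = 26.09 wt% Si.
15.68% − 26.09% gives a difference of -10.41 percentage points.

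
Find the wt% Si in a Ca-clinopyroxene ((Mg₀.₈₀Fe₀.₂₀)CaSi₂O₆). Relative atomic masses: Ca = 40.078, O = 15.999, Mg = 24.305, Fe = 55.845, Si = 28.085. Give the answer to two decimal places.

25.20 mass %

Formula mass = 0.80·24.305 + 0.20·55.845 + 1·40.078 + 2·28.085 + 6·15.999 = 222.855 g/mol, of which 56.170 g is Si.
So Si makes up 56.170/222.855 = 0.2520 of the mass, i.e. 25.20%.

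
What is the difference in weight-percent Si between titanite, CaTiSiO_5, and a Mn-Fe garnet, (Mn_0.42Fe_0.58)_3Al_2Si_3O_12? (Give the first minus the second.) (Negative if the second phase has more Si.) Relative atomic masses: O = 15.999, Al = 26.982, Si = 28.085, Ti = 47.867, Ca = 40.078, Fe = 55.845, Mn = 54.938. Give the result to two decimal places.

-2.64 percentage points

First mineral: 28.085 g Si in 196.025 g formula = 14.33 wt% Si.
Second mineral: 84.255 g Si in 496.599 g formula = 16.97 wt% Si.
14.33% − 16.97% gives a difference of -2.64 percentage points.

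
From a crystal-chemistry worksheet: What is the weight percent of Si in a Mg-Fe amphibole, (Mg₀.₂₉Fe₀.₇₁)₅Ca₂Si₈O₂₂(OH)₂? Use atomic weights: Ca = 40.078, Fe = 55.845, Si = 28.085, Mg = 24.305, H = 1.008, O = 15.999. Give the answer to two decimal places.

24.31 weight percent

Formula mass = 1.45·24.305 + 3.55·55.845 + 2·40.078 + 8·28.085 + 24·15.999 + 2·1.008 = 924.320 g/mol, of which 224.680 g is Si.
So Si makes up 224.680/924.320 = 0.2431 of the mass, i.e. 24.31%.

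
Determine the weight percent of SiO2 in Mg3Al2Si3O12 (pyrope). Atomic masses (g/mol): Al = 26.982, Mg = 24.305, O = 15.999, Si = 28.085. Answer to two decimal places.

M(Mg3Al2Si3O12) = 403.122 g/mol; M(SiO2) = 60.083 g/mol.
Moles SiO2 per formula unit = 3 Si ÷ 1 = 3.0000.
SiO2 fraction = (3.0000 × 60.083) / 403.122 = 180.249/403.122 = 0.4471.

44.71 wt%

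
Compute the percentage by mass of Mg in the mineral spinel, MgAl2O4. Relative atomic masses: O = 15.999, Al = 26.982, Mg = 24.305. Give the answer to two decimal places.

17.08 wt%

M(MgAl2O4) = 142.265 g/mol.
Mg contributes 1 × 24.305 = 24.305 g per mole.
24.305/142.265 = 0.1708 → 17.08%.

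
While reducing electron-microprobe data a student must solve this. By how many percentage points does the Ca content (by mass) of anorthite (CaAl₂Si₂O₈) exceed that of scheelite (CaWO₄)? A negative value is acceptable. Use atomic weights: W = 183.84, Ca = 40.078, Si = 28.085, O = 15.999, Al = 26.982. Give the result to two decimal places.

0.49 percentage points

Ca in CaAl₂Si₂O₈: molar mass 278.204 g/mol; 1×40.078 = 40.078 g → 14.41 wt%.
Ca in CaWO₄: molar mass 287.914 g/mol; 1×40.078 = 40.078 g → 13.92 wt%.
Difference = 14.41 − 13.92 = 0.49 percentage points.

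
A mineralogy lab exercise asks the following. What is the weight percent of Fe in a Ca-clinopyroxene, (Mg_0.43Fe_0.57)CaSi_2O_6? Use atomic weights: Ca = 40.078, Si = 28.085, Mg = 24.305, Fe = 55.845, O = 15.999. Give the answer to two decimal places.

13.57 wt%

M((Mg_0.43Fe_0.57)CaSi_2O_6) = 234.525 g/mol.
Fe contributes 0.57 × 55.845 = 31.832 g per mole.
31.832/234.525 = 0.1357 → 13.57%.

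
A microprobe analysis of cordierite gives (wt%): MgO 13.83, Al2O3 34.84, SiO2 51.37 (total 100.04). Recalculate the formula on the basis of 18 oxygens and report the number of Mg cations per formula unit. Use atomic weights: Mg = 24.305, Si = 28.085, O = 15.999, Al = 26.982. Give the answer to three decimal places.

2.007 Mg apfu

MgO (M=40.304): mol = 0.34314; Mg = 0.34314, O = 0.34314.
Al2O3 (M=101.961): mol = 0.34170; Al = 0.68340, O = 1.02510.
SiO2 (M=60.083): mol = 0.85498; Si = 0.85498, O = 1.70996.
ΣO = 3.07820; factor = 18/ΣO = 5.84757.
Mg apfu = 0.34314 × 5.84757 = 2.007.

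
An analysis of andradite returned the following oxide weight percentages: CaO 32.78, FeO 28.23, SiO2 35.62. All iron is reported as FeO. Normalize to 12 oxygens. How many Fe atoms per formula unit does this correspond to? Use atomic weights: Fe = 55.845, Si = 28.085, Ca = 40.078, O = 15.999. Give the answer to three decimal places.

CaO (M=56.077): mol = 0.58455; Ca = 0.58455, O = 0.58455.
FeO (M=71.844): mol = 0.39293; Fe = 0.39293, O = 0.39293.
SiO2 (M=60.083): mol = 0.59285; Si = 0.59285, O = 1.18570.
ΣO = 2.16318; factor = 12/ΣO = 5.54739.
Fe apfu = 0.39293 × 5.54739 = 2.180.

2.180 Fe apfu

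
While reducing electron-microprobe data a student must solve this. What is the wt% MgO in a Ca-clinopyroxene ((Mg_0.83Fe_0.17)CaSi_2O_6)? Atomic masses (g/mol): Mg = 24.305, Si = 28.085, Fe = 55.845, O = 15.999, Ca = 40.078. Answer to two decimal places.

15.07 wt%

Molar mass of (Mg_0.83Fe_0.17)CaSi_2O_6 = 0.83×24.305 + 0.17×55.845 + 1×40.078 + 2×28.085 + 6×15.999 = 221.909 g/mol.
Each formula unit contains 0.83 Mg, equivalent to 0.83/1 = 0.8300 mol MgO.
M(MgO) = 1×24.305 + 1×15.999 = 40.304 g/mol.
Mass of MgO per formula unit = 0.8300 × 40.304 = 33.452 g.
MgO wt% = 33.452 / 221.909 × 100 = 15.07%.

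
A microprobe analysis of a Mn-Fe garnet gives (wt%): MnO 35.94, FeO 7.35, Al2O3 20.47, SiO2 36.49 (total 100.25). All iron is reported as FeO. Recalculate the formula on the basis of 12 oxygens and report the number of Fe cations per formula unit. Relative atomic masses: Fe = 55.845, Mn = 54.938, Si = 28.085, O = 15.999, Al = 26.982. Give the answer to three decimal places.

MnO: 35.94/70.937 = 0.50665 mol → 0.50665 mol Mn, 0.50665 mol O.
FeO: 7.35/71.844 = 0.10230 mol → 0.10230 mol Fe, 0.10230 mol O.
Al2O3: 20.47/101.961 = 0.20076 mol → 0.40152 mol Al, 0.60228 mol O.
SiO2: 36.49/60.083 = 0.60733 mol → 0.60733 mol Si, 1.21466 mol O.
Total oxygen = 2.42589 mol. Normalization factor = 12/2.42589 = 4.94664.
Fe per 12 O = 0.10230 × 4.94664 = 0.506.

0.506 Fe apfu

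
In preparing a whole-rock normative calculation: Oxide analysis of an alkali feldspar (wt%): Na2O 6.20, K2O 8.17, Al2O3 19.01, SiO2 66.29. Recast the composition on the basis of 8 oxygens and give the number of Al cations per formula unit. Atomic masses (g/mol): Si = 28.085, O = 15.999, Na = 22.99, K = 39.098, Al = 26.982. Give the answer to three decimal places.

1.010 Al apfu

Na2O (M=61.979): mol = 0.10003; Na = 0.20006, O = 0.10003.
K2O (M=94.195): mol = 0.08673; K = 0.17346, O = 0.08673.
Al2O3 (M=101.961): mol = 0.18644; Al = 0.37288, O = 0.55932.
SiO2 (M=60.083): mol = 1.10331; Si = 1.10331, O = 2.20662.
ΣO = 2.95270; factor = 8/ΣO = 2.70938.
Al apfu = 0.37288 × 2.70938 = 1.010.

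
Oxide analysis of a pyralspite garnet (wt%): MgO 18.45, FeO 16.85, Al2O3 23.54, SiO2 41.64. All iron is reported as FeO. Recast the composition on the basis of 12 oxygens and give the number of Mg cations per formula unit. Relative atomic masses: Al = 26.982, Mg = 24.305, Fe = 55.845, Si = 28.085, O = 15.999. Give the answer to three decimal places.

18.45 wt% MgO ÷ 40.304 g/mol = 0.45777 mol, giving 0.45777 Mg and 0.45777 O.
16.85 wt% FeO ÷ 71.844 g/mol = 0.23454 mol, giving 0.23454 Fe and 0.23454 O.
23.54 wt% Al2O3 ÷ 101.961 g/mol = 0.23087 mol, giving 0.46174 Al and 0.69261 O.
41.64 wt% SiO2 ÷ 60.083 g/mol = 0.69304 mol, giving 0.69304 Si and 1.38608 O.
Oxygen sums to 2.77100; scaling by 12/2.77100 = 4.33057 puts the formula on 12 O.
Mg: 0.45777 × 4.33057 = 1.982 atoms per formula unit.

1.982 Mg apfu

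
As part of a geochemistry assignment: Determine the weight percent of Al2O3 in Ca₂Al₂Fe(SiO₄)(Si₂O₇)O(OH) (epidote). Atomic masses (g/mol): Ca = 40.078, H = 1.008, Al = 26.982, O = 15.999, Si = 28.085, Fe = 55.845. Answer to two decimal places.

Molar mass of Ca₂Al₂Fe(SiO₄)(Si₂O₇)O(OH) = 2·40.078 + 2·26.982 + 1·55.845 + 3·28.085 + 13·15.999 + 1·1.008 = 483.215 g/mol.
Each formula unit contains 2 Al, equivalent to 2/2 = 1.0000 mol Al2O3.
M(Al2O3) = 2×26.982 + 3×15.999 = 101.961 g/mol.
Mass of Al2O3 per formula unit = 1.0000 × 101.961 = 101.961 g.
Al2O3 wt% = 101.961 / 483.215 × 100 = 21.10%.

21.10 wt%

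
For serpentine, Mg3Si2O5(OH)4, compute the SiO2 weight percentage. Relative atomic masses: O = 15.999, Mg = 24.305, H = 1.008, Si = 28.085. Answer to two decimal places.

M(Mg3Si2O5(OH)4) = 277.108 g/mol; M(SiO2) = 60.083 g/mol.
Moles SiO2 per formula unit = 2 Si ÷ 1 = 2.0000.
SiO2 fraction = (2.0000 × 60.083) / 277.108 = 120.166/277.108 = 0.4336.

43.36 wt%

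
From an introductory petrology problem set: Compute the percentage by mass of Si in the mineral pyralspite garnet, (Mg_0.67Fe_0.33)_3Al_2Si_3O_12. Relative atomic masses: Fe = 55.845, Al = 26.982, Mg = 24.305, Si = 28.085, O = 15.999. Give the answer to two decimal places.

Formula mass = 2.01*24.305 + 0.99*55.845 + 2*26.982 + 3*28.085 + 12*15.999 = 434.347 g/mol, of which 84.255 g is Si.
So Si makes up 84.255/434.347 = 0.1940 of the mass, i.e. 19.40%.

19.40 weight percent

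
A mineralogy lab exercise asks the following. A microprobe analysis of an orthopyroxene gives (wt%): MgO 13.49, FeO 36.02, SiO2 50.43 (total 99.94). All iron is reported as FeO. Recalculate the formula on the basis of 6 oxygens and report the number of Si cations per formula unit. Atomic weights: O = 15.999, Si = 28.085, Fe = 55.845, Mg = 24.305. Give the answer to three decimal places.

MgO: 13.49/40.304 = 0.33471 mol → 0.33471 mol Mg, 0.33471 mol O.
FeO: 36.02/71.844 = 0.50136 mol → 0.50136 mol Fe, 0.50136 mol O.
SiO2: 50.43/60.083 = 0.83934 mol → 0.83934 mol Si, 1.67868 mol O.
Total oxygen = 2.51475 mol. Normalization factor = 6/2.51475 = 2.38592.
Si per 6 O = 0.83934 × 2.38592 = 2.003.

2.003 Si apfu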